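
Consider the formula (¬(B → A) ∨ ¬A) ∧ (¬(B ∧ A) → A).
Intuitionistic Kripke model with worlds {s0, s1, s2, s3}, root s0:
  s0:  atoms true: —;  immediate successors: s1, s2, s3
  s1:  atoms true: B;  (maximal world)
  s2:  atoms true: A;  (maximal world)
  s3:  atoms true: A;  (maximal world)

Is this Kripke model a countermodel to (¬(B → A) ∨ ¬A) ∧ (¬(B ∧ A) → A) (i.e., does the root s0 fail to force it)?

Yes

s0 ⊮ (¬(B → A) ∨ ¬A) ∧ (¬(B ∧ A) → A) since s0 fails ¬(B → A) ∨ ¬A.
So the root s0 does not force (¬(B → A) ∨ ¬A) ∧ (¬(B ∧ A) → A); the model is a countermodel.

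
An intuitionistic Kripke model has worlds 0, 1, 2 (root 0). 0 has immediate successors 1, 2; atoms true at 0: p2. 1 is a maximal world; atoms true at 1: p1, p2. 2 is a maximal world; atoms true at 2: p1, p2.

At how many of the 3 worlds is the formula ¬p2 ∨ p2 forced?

0: forces it.
1: forces it.
2: forces it.
Worlds forcing the formula: {0, 1, 2}.

3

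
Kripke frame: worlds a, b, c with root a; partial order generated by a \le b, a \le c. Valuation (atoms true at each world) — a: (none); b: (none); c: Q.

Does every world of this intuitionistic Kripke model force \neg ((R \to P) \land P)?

Yes

a \Vdash \neg ((R \to P) \land P): no world accessible from a forces (R \to P) \land P.
Since the root a forces \neg ((R \to P) \land P) and forcing is persistent (monotone upward), every world forces it.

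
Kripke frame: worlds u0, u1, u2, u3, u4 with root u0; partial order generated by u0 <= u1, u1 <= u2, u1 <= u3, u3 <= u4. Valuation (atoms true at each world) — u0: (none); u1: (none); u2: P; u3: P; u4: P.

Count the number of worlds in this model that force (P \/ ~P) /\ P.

3

u0: does not force it — u0 ||-/- (P \/ ~P) /\ P since u0 fails P \/ ~P.
u1: does not force it — u1 ||-/- (P \/ ~P) /\ P since u1 fails P \/ ~P.
u2: forces it.
u3: forces it.
u4: forces it.
Worlds forcing the formula: {u2, u3, u4}.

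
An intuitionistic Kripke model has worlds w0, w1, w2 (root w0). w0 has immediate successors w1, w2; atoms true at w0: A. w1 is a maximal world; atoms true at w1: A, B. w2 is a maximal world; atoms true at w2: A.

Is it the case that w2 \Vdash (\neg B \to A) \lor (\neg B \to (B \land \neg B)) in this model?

w2 \Vdash (\neg B \to A) \lor (\neg B \to (B \land \neg B)) via the disjunct \neg B \to A.

Yes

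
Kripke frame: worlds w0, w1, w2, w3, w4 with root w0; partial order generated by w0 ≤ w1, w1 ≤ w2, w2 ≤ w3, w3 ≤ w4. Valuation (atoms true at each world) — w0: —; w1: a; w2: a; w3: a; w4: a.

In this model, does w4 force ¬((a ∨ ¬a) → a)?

No

w4 ⊮ ¬((a ∨ ¬a) → a) since w4 is accessible from w4 and w4 ⊩ (a ∨ ¬a) → a.
w4 ⊩ (a ∨ ¬a) → a: every world accessible from w4 that forces a ∨ ¬a (namely w4) also forces a.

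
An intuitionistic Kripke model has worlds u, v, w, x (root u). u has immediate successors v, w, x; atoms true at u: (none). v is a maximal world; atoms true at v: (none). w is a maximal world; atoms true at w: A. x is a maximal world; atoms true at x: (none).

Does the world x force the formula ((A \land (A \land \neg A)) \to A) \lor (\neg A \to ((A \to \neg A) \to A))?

x \Vdash ((A \land (A \land \neg A)) \to A) \lor (\neg A \to ((A \to \neg A) \to A)) via the disjunct (A \land (A \land \neg A)) \to A.

Yes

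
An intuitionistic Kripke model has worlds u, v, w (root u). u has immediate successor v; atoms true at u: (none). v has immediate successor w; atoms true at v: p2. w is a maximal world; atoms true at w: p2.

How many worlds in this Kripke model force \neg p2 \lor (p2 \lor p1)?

u: does not force it — u \nVdash \neg p2 \lor (p2 \lor p1): neither disjunct is forced at u.
v: forces it.
w: forces it.
Worlds forcing the formula: {v, w}.

2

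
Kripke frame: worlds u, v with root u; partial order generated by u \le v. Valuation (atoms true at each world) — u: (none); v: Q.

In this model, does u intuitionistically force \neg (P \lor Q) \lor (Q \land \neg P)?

u \nVdash \neg (P \lor Q) \lor (Q \land \neg P): neither disjunct is forced at u.
u \nVdash \neg (P \lor Q) since v is accessible from u and v \Vdash P \lor Q.
v \Vdash P \lor Q via the disjunct Q.

No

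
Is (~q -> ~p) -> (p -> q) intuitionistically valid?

No

This is the converse of contraposition, which is not intuitionistically valid.
A Kripke countermodel: worlds s0, s1; order generated by s0 <= s1; atoms true at each world — s0:{p}; s1:{p,q}.
s0 ||-/- (~q -> ~p) -> (p -> q): already at s0 itself, s0 ||- ~q -> ~p but s0 ||-/- p -> q.
s0 ||-/- p -> q: already at s0 itself, s0 ||- p but s0 ||-/- q.
s0 lacks atom q, so s0 ||-/- q.
So the root s0 does not force the formula.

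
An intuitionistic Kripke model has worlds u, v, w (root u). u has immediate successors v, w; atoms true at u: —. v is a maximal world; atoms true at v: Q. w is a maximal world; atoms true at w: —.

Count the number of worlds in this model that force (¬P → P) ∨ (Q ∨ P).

u: does not force it — u ⊮ (¬P → P) ∨ (Q ∨ P): neither disjunct is forced at u.
v: forces it.
w: does not force it — w ⊮ (¬P → P) ∨ (Q ∨ P): neither disjunct is forced at w.
Worlds forcing the formula: {v}.

1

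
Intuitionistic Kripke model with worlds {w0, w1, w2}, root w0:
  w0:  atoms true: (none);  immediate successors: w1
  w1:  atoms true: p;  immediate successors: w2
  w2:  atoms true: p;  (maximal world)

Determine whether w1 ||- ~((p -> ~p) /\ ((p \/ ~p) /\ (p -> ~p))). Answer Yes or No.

w1 ||- ~((p -> ~p) /\ ((p \/ ~p) /\ (p -> ~p))): no world accessible from w1 forces (p -> ~p) /\ ((p \/ ~p) /\ (p -> ~p)).

Yes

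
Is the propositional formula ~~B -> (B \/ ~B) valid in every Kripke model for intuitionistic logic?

This is a variant of double-negation elimination (deriving excluded middle from double negation), which is not intuitionistically valid.
A Kripke countermodel: worlds u0, u1; order generated by u0 <= u1; atoms true at each world — u0:{}; u1:{B}.
u0 ||-/- ~~B -> (B \/ ~B): already at u0 itself, u0 ||- ~~B but u0 ||-/- B \/ ~B.
u0 ||-/- B \/ ~B: neither disjunct is forced at u0.
u0 lacks atom B, so u0 ||-/- B.
So the root u0 does not force the formula.

No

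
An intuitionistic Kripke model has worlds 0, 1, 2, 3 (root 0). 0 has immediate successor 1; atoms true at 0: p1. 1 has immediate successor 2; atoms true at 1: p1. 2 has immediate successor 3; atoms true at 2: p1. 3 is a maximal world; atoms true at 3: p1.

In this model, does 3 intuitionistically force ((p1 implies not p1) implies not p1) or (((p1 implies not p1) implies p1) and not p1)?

Yes

3 forces ((p1 implies not p1) implies not p1) or (((p1 implies not p1) implies p1) and not p1) via the disjunct (p1 implies not p1) implies not p1.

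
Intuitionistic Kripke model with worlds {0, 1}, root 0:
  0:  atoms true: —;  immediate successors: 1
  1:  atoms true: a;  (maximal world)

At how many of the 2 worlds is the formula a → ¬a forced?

0

0: does not force it — 0 ⊮ a → ¬a: at the accessible world 1, 1 ⊩ a but 1 ⊮ ¬a.
1: does not force it — 1 ⊮ a → ¬a: already at 1 itself, 1 ⊩ a but 1 ⊮ ¬a.
Worlds forcing the formula: { }.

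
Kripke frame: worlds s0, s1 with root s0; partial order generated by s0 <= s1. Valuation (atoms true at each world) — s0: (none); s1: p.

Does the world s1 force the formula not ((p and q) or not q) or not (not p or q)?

Yes

s1 forces not ((p and q) or not q) or not (not p or q) via the disjunct not (not p or q).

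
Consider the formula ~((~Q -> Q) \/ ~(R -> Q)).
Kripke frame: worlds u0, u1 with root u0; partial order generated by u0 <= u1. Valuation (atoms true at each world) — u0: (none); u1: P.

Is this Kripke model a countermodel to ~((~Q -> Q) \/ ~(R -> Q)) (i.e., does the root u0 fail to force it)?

u0 ||- ~((~Q -> Q) \/ ~(R -> Q)): no world accessible from u0 forces (~Q -> Q) \/ ~(R -> Q).
So the root u0 forces ~((~Q -> Q) \/ ~(R -> Q)); the model is not a countermodel.

No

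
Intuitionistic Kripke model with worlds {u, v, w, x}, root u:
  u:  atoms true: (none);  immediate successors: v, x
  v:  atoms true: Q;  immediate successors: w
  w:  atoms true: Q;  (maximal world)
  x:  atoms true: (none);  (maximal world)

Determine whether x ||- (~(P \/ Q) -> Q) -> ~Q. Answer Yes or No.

Yes

x ||- (~(P \/ Q) -> Q) -> ~Q vacuously: no world accessible from x forces the antecedent ~(P \/ Q) -> Q.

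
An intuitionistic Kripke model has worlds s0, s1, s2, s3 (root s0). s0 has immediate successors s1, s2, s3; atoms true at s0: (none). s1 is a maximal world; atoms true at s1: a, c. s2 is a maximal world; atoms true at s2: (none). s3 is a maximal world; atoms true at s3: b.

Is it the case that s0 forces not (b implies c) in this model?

No

s0 does not force not (b implies c) since s1 is accessible from s0 and s1 forces b implies c.
s1 forces b implies c vacuously: no world accessible from s1 forces the antecedent b.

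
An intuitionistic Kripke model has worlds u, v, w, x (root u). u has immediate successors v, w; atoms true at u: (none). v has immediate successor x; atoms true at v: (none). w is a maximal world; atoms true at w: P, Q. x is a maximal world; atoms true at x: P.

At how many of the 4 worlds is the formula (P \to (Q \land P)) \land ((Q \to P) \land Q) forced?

1

u: does not force it — u \nVdash (P \to (Q \land P)) \land ((Q \to P) \land Q) since u fails P \to (Q \land P).
v: does not force it.
w: forces it.
x: does not force it.
Worlds forcing the formula: {w}.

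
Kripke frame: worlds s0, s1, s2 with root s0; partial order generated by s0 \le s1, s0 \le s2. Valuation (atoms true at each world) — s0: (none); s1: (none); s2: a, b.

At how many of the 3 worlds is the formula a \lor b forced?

s0: does not force it — s0 \nVdash a \lor b: neither disjunct is forced at s0.
s1: does not force it — s1 \nVdash a \lor b: neither disjunct is forced at s1.
s2: forces it.
Worlds forcing the formula: {s2}.

1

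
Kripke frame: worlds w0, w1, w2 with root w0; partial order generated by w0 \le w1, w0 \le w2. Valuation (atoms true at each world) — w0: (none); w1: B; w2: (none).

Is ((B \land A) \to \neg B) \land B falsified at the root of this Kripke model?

w0 \nVdash ((B \land A) \to \neg B) \land B since w0 fails B.
So the root w0 does not force ((B \land A) \to \neg B) \land B; the model is a countermodel.

Yes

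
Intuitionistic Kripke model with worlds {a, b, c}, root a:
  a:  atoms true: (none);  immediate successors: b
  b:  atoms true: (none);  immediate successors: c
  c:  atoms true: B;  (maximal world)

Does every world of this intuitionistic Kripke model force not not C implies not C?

a forces not not C implies not C vacuously: no world accessible from a forces the antecedent not not C.
Since the root a forces not not C implies not C and forcing is persistent (monotone upward), every world forces it.

Yes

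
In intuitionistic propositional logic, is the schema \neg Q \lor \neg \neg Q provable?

No

This is the weak law of excluded middle, which is not intuitionistically valid.
A Kripke countermodel: worlds s0, s1, s2; order generated by s0 \le s1, s0 \le s2; atoms true at each world — s0:{}; s1:{Q}; s2:{}.
s0 \nVdash \neg Q \lor \neg \neg Q: neither disjunct is forced at s0.
s0 \nVdash \neg Q since s1 is accessible from s0 and s1 \Vdash Q.
So the root s0 does not force the formula.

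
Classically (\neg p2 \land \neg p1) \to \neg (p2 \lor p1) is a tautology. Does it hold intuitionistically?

Yes

This is a constructively valid De Morgan direction (conjunction of negations to negated disjunction), which is intuitionistically derivable.
If both \neg p2 and \neg p1 hold at a world, no accessible world forces p2 or forces p1, so none forces p2 \lor p1.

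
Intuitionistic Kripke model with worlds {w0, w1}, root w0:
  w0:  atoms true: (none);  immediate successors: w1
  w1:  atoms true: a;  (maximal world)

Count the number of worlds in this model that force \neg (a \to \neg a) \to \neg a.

w0: does not force it — w0 \nVdash \neg (a \to \neg a) \to \neg a: already at w0 itself, w0 \Vdash \neg (a \to \neg a) but w0 \nVdash \neg a.
w1: does not force it — w1 \nVdash \neg (a \to \neg a) \to \neg a: already at w1 itself, w1 \Vdash \neg (a \to \neg a) but w1 \nVdash \neg a.
Worlds forcing the formula: { }.

0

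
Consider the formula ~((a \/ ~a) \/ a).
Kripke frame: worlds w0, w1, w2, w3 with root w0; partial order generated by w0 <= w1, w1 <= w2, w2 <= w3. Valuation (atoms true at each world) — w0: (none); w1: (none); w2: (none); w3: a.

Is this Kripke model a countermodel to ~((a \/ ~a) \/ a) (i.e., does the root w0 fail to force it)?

Yes

w0 ||-/- ~((a \/ ~a) \/ a) since w3 is accessible from w0 and w3 ||- (a \/ ~a) \/ a.
w3 ||- (a \/ ~a) \/ a via the disjunct a \/ ~a.
So the root w0 does not force ~((a \/ ~a) \/ a); the model is a countermodel.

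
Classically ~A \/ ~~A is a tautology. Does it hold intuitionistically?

No

This is the weak law of excluded middle, which is not intuitionistically valid.
A Kripke countermodel: worlds s0, s1, s2; order generated by s0 <= s1, s0 <= s2; atoms true at each world — s0:{}; s1:{A}; s2:{}.
s0 ||-/- ~A \/ ~~A: neither disjunct is forced at s0.
s0 ||-/- ~A since s1 is accessible from s0 and s1 ||- A.
So the root s0 does not force the formula.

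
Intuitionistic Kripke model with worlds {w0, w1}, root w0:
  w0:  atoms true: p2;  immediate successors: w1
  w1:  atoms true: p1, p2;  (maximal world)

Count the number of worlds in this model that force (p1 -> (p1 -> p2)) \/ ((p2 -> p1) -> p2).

w0: forces it.
w1: forces it.
Worlds forcing the formula: {w0, w1}.

2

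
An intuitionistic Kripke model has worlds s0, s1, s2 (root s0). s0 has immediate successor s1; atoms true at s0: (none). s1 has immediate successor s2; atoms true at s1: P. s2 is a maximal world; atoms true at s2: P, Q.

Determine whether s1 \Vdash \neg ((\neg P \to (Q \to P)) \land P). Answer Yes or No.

No

s1 \nVdash \neg ((\neg P \to (Q \to P)) \land P) since s1 is accessible from s1 and s1 \Vdash (\neg P \to (Q \to P)) \land P.
s1 \Vdash (\neg P \to (Q \to P)) \land P since s1 forces both conjuncts.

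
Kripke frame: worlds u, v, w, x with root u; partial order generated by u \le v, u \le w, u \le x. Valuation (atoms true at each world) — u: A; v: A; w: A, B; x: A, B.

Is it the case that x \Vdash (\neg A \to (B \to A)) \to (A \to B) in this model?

Yes

x \Vdash (\neg A \to (B \to A)) \to (A \to B): every world accessible from x that forces \neg A \to (B \to A) (namely x) also forces A \to B.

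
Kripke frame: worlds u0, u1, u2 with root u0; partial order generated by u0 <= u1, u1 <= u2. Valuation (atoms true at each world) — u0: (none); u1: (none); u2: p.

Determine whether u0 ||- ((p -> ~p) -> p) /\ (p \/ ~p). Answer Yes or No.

No

u0 ||-/- ((p -> ~p) -> p) /\ (p \/ ~p) since u0 fails p \/ ~p.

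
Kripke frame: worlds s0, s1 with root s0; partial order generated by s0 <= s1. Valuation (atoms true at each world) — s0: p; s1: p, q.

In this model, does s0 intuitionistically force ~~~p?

No

s0 ||-/- ~~~p since s0 is accessible from s0 and s0 ||- ~~p.
s0 ||- ~~p: no world accessible from s0 forces ~p.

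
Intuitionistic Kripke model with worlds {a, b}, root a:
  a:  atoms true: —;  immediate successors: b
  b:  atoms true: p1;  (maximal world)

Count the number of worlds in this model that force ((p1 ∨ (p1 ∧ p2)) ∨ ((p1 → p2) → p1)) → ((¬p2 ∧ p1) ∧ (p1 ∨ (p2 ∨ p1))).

1

a: does not force it — a ⊮ ((p1 ∨ (p1 ∧ p2)) ∨ ((p1 → p2) → p1)) → ((¬p2 ∧ p1) ∧ (p1 ∨ (p2 ∨ p1))): already at a itself, a ⊩ (p1 ∨ (p1 ∧ p2)) ∨ ((p1 → p2) → p1) but a ⊮ (¬p2 ∧ p1) ∧ (p1 ∨ (p2 ∨ p1)).
b: forces it.
Worlds forcing the formula: {b}.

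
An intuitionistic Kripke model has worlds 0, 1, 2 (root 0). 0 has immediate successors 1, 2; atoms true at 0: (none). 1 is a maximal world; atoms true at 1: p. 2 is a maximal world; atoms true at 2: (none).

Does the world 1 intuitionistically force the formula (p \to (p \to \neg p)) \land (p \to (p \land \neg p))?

No

1 \nVdash (p \to (p \to \neg p)) \land (p \to (p \land \neg p)) since 1 fails p \to (p \to \neg p).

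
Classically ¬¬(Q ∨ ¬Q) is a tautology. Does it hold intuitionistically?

This is the double negation of excluded middle, which is intuitionistically derivable.
Assuming ¬(Q ∨ ¬Q): from Q we'd get Q ∨ ¬Q, so ¬Q; but then Q ∨ ¬Q again — contradiction. Hence ¬¬(Q ∨ ¬Q).

Yes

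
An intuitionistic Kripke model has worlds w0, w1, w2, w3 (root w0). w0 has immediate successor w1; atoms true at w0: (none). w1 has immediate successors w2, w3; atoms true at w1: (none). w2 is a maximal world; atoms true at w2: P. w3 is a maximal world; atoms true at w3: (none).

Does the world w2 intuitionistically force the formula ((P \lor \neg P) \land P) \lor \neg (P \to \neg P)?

Yes

w2 \Vdash ((P \lor \neg P) \land P) \lor \neg (P \to \neg P) via the disjunct (P \lor \neg P) \land P.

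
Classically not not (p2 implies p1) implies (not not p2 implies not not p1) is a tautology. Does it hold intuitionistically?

This is the distribution of double negation over implication, which is intuitionistically derivable.
Assume not not (p2 implies p1) and not not p2; suppose not p1. Then p2 implies p1 would give not p2 (by contraposition), contradicting not not p2; so not (p2 implies p1), contradicting not not (p2 implies p1). Hence not not p1.

Yes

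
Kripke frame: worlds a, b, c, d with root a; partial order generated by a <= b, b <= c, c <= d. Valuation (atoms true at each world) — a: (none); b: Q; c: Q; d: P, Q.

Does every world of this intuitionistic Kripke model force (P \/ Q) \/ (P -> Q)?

a ||- (P \/ Q) \/ (P -> Q) via the disjunct P -> Q.
Since the root a forces (P \/ Q) \/ (P -> Q) and forcing is persistent (monotone upward), every world forces it.

Yes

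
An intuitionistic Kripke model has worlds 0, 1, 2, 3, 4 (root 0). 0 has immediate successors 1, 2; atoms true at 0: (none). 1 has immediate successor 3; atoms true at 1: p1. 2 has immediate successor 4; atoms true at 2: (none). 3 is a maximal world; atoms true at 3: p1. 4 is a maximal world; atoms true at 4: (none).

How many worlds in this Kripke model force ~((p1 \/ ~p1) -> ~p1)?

2

0: does not force it — 0 ||-/- ~((p1 \/ ~p1) -> ~p1) since 2 is accessible from 0 and 2 ||- (p1 \/ ~p1) -> ~p1.
1: forces it.
2: does not force it — 2 ||-/- ~((p1 \/ ~p1) -> ~p1) since 2 is accessible from 2 and 2 ||- (p1 \/ ~p1) -> ~p1.
3: forces it.
4: does not force it — 4 ||-/- ~((p1 \/ ~p1) -> ~p1) since 4 is accessible from 4 and 4 ||- (p1 \/ ~p1) -> ~p1.
Worlds forcing the formula: {1, 3}.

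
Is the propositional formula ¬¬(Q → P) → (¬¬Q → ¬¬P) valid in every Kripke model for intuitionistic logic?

This is the distribution of double negation over implication, which is intuitionistically derivable.
Assume ¬¬(Q → P) and ¬¬Q; suppose ¬P. Then Q → P would give ¬Q (by contraposition), contradicting ¬¬Q; so ¬(Q → P), contradicting ¬¬(Q → P). Hence ¬¬P.

Yes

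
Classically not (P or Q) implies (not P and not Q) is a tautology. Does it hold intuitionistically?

This is a constructively valid De Morgan direction (negated disjunction to conjunction of negations), which is intuitionistically derivable.
From not (P or Q): if P held then P or Q would, contradiction — so not P; similarly not Q.

Yes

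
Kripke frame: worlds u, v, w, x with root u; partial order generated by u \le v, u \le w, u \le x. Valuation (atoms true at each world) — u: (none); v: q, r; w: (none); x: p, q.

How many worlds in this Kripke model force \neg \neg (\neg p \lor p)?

u: forces it.
v: forces it.
w: forces it.
x: forces it.
Worlds forcing the formula: {u, v, w, x}.

4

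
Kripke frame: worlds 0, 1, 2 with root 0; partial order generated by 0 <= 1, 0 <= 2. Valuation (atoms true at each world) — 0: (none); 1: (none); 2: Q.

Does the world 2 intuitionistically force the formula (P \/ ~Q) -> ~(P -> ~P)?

Yes

2 ||- (P \/ ~Q) -> ~(P -> ~P) vacuously: no world accessible from 2 forces the antecedent P \/ ~Q.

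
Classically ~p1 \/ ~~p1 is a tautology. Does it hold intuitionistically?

No

This is the weak law of excluded middle, which is not intuitionistically valid.
A Kripke countermodel: worlds u, v, w; order generated by u <= v, u <= w; atoms true at each world — u:{}; v:{p1}; w:{}.
u ||-/- ~p1 \/ ~~p1: neither disjunct is forced at u.
u ||-/- ~p1 since v is accessible from u and v ||- p1.
So the root u does not force the formula.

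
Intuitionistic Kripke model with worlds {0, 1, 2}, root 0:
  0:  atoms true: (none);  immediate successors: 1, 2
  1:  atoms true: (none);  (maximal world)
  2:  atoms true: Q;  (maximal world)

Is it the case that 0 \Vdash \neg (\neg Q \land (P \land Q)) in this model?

0 \Vdash \neg (\neg Q \land (P \land Q)): no world accessible from 0 forces \neg Q \land (P \land Q).

Yes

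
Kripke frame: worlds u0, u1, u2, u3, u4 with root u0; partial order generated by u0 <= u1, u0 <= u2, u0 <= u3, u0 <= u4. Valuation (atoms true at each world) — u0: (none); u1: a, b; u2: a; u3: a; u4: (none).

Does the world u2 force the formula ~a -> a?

u2 ||- ~a -> a vacuously: no world accessible from u2 forces the antecedent ~a.

Yes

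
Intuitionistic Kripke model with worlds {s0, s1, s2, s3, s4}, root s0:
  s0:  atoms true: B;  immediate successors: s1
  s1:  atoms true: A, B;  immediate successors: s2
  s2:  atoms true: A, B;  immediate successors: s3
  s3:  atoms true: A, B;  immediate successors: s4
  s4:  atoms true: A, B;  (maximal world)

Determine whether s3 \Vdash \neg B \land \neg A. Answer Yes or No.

No

s3 \nVdash \neg B \land \neg A since s3 fails \neg B.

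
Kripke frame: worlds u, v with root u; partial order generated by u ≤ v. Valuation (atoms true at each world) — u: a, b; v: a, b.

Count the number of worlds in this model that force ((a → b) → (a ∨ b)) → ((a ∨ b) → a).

u: forces it.
v: forces it.
Worlds forcing the formula: {u, v}.

2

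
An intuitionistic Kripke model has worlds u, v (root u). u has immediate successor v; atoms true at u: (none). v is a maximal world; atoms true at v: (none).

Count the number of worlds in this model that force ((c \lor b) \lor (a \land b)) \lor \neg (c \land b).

2

u: forces it.
v: forces it.
Worlds forcing the formula: {u, v}.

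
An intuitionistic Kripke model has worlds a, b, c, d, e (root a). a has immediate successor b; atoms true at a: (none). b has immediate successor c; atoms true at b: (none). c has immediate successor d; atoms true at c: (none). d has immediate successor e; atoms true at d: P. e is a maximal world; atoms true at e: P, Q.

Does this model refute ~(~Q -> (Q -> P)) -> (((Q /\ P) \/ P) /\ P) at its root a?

No

a ||- ~(~Q -> (Q -> P)) -> (((Q /\ P) \/ P) /\ P) vacuously: no world accessible from a forces the antecedent ~(~Q -> (Q -> P)).
So the root a forces ~(~Q -> (Q -> P)) -> (((Q /\ P) \/ P) /\ P); the model is not a countermodel.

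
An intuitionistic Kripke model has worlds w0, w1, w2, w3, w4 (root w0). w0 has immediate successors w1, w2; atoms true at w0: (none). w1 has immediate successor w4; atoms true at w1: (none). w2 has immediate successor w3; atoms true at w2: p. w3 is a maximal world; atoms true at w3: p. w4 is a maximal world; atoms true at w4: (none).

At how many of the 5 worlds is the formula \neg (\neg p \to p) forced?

2

w0: does not force it — w0 \nVdash \neg (\neg p \to p) since w2 is accessible from w0 and w2 \Vdash \neg p \to p.
w1: forces it.
w2: does not force it.
w3: does not force it.
w4: forces it.
Worlds forcing the formula: {w1, w4}.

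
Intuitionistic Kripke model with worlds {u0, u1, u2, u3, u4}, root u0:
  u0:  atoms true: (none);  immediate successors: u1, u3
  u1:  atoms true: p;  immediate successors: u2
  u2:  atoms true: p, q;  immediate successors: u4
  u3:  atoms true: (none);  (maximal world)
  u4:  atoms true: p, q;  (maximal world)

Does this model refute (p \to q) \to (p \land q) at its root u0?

u0 \nVdash (p \to q) \to (p \land q): at the accessible world u3, u3 \Vdash p \to q but u3 \nVdash p \land q.
u3 \nVdash p \land q since u3 fails p.
So the root u0 does not force (p \to q) \to (p \land q); the model is a countermodel.

Yes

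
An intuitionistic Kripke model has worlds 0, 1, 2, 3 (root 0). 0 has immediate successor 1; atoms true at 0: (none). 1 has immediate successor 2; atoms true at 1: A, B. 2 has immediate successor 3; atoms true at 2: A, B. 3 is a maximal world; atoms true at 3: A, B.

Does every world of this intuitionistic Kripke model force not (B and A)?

Not every world: 0 does not force not (B and A).
0 does not force not (B and A) since 1 is accessible from 0 and 1 forces B and A.
1 forces B and A since 1 forces both conjuncts.

No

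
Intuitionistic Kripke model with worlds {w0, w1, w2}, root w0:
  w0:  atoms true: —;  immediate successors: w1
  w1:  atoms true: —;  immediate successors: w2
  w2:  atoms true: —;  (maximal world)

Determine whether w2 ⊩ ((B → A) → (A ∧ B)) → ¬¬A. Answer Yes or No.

w2 ⊩ ((B → A) → (A ∧ B)) → ¬¬A vacuously: no world accessible from w2 forces the antecedent (B → A) → (A ∧ B).

Yes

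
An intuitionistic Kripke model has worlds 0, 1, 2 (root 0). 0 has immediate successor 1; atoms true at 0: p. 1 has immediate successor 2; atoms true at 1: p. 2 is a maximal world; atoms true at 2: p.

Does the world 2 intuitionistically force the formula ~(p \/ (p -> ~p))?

2 ||-/- ~(p \/ (p -> ~p)) since 2 is accessible from 2 and 2 ||- p \/ (p -> ~p).
2 ||- p \/ (p -> ~p) via the disjunct p.

No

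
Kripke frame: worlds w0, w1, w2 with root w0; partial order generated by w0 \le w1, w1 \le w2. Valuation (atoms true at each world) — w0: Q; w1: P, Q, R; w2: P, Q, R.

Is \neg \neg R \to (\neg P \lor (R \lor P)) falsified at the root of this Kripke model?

Yes

w0 \nVdash \neg \neg R \to (\neg P \lor (R \lor P)): already at w0 itself, w0 \Vdash \neg \neg R but w0 \nVdash \neg P \lor (R \lor P).
w0 \nVdash \neg P \lor (R \lor P): neither disjunct is forced at w0.
w0 \nVdash \neg P since w1 is accessible from w0 and w1 \Vdash P.
So the root w0 does not force \neg \neg R \to (\neg P \lor (R \lor P)); the model is a countermodel.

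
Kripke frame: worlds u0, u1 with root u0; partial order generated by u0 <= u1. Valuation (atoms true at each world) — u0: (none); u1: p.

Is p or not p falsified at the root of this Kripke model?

u0 does not force p or not p: neither disjunct is forced at u0.
u0 lacks atom p, so u0 does not force p.
So the root u0 does not force p or not p; the model is a countermodel.

Yes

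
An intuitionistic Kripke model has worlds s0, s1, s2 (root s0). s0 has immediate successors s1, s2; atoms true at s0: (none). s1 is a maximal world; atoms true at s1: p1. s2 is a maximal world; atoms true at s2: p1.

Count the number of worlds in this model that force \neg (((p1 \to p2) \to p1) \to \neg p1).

s0: forces it.
s1: forces it.
s2: forces it.
Worlds forcing the formula: {s0, s1, s2}.

3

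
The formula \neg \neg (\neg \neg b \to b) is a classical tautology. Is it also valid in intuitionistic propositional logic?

Yes

This is the double negation of double-negation elimination, which is intuitionistically derivable.
By Glivenko's theorem the double negation of any classical propositional tautology is intuitionistically provable; \neg \neg b \to b is classically a tautology.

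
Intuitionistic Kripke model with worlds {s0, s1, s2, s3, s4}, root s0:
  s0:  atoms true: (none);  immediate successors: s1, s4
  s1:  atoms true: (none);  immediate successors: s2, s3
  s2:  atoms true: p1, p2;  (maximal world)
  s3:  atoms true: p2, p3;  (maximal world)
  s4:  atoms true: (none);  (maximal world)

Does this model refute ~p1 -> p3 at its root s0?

Yes

s0 ||-/- ~p1 -> p3: at the accessible world s4, s4 ||- ~p1 but s4 ||-/- p3.
s4 lacks atom p3, so s4 ||-/- p3.
So the root s0 does not force ~p1 -> p3; the model is a countermodel.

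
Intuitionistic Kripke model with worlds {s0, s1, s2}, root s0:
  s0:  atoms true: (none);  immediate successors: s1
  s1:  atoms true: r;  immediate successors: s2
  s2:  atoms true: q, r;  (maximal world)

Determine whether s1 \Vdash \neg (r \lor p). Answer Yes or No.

No

s1 \nVdash \neg (r \lor p) since s1 is accessible from s1 and s1 \Vdash r \lor p.
s1 \Vdash r \lor p via the disjunct r.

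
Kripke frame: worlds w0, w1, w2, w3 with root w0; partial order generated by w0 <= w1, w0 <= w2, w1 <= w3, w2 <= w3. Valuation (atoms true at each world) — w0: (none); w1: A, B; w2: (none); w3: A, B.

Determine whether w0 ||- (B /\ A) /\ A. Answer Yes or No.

No

w0 ||-/- (B /\ A) /\ A since w0 fails B /\ A.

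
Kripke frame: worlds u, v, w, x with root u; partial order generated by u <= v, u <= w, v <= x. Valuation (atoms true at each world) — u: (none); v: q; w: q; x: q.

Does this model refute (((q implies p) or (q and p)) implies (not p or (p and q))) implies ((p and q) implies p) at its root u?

u forces (((q implies p) or (q and p)) implies (not p or (p and q))) implies ((p and q) implies p): every world accessible from u that forces ((q implies p) or (q and p)) implies (not p or (p and q)) (namely u, v, w, x) also forces (p and q) implies p.
So the root u forces (((q implies p) or (q and p)) implies (not p or (p and q))) implies ((p and q) implies p); the model is not a countermodel.

No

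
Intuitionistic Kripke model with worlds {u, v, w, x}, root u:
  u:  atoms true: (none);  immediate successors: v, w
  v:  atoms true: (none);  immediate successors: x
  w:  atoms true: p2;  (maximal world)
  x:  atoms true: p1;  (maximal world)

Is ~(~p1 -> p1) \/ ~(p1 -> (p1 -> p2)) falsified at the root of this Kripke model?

u ||-/- ~(~p1 -> p1) \/ ~(p1 -> (p1 -> p2)): neither disjunct is forced at u.
u ||-/- ~(~p1 -> p1) since v is accessible from u and v ||- ~p1 -> p1.
v ||- ~p1 -> p1 vacuously: no world accessible from v forces the antecedent ~p1.
So the root u does not force ~(~p1 -> p1) \/ ~(p1 -> (p1 -> p2)); the model is a countermodel.

Yes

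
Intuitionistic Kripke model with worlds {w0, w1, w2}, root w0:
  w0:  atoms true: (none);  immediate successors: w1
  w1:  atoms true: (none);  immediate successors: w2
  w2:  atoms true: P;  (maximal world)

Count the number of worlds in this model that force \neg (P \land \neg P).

3

w0: forces it.
w1: forces it.
w2: forces it.
Worlds forcing the formula: {w0, w1, w2}.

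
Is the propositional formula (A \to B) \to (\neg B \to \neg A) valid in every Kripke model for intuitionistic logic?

Yes

This is the forward direction of contraposition, which is intuitionistically derivable.
Assume A \to B and \neg B. If A held then B would follow, contradicting \neg B; so \neg A.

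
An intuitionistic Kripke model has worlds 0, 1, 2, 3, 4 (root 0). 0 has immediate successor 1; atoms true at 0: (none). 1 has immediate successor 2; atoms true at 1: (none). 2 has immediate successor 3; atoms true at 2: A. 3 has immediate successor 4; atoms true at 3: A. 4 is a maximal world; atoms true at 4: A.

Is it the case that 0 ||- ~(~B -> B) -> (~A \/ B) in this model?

0 ||-/- ~(~B -> B) -> (~A \/ B): already at 0 itself, 0 ||- ~(~B -> B) but 0 ||-/- ~A \/ B.
0 ||-/- ~A \/ B: neither disjunct is forced at 0.
0 ||-/- ~A since 2 is accessible from 0 and 2 ||- A.

No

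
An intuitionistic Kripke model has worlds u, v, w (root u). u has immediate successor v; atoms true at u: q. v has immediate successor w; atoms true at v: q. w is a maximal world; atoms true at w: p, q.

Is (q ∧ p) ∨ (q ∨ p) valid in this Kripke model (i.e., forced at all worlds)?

u ⊩ (q ∧ p) ∨ (q ∨ p) via the disjunct q ∨ p.
Since the root u forces (q ∧ p) ∨ (q ∨ p) and forcing is persistent (monotone upward), every world forces it.

Yes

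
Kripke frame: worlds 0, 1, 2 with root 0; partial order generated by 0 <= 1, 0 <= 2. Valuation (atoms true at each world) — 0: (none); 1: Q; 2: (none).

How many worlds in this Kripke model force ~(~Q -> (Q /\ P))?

0: does not force it — 0 ||-/- ~(~Q -> (Q /\ P)) since 1 is accessible from 0 and 1 ||- ~Q -> (Q /\ P).
1: does not force it.
2: forces it.
Worlds forcing the formula: {2}.

1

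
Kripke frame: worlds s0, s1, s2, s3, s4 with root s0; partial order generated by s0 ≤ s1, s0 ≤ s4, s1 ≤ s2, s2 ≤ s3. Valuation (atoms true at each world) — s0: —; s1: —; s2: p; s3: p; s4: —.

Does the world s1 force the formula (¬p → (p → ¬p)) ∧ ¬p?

s1 ⊮ (¬p → (p → ¬p)) ∧ ¬p since s1 fails ¬p.

No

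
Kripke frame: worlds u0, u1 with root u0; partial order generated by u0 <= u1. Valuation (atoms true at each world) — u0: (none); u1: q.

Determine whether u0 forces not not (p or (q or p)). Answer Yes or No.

u0 forces not not (p or (q or p)): no world accessible from u0 forces not (p or (q or p)).

Yes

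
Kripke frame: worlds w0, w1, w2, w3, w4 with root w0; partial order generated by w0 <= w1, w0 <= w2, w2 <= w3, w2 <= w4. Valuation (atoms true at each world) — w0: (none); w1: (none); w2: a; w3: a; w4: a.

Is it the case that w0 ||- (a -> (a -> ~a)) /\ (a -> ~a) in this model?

w0 ||-/- (a -> (a -> ~a)) /\ (a -> ~a) since w0 fails a -> (a -> ~a).

No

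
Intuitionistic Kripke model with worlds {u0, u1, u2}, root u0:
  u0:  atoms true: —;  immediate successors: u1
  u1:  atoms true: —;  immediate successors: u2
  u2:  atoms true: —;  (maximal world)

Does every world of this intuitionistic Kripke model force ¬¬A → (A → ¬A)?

Yes

u0 ⊩ ¬¬A → (A → ¬A) vacuously: no world accessible from u0 forces the antecedent ¬¬A.
Since the root u0 forces ¬¬A → (A → ¬A) and forcing is persistent (monotone upward), every world forces it.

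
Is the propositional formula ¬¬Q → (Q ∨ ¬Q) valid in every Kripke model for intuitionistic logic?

This is a variant of double-negation elimination (deriving excluded middle from double negation), which is not intuitionistically valid.
A Kripke countermodel: worlds 0, 1; order generated by 0 ≤ 1; atoms true at each world — 0:{}; 1:{Q}.
0 ⊮ ¬¬Q → (Q ∨ ¬Q): already at 0 itself, 0 ⊩ ¬¬Q but 0 ⊮ Q ∨ ¬Q.
0 ⊮ Q ∨ ¬Q: neither disjunct is forced at 0.
0 lacks atom Q, so 0 ⊮ Q.
So the root 0 does not force the formula.

No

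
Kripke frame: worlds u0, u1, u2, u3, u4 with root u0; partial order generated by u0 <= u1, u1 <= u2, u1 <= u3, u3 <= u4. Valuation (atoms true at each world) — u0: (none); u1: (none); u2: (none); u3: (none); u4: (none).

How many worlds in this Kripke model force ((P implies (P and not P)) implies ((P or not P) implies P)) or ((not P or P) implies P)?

u0: does not force it — u0 does not force ((P implies (P and not P)) implies ((P or not P) implies P)) or ((not P or P) implies P): neither disjunct is forced at u0.
u1: does not force it.
u2: does not force it.
u3: does not force it.
u4: does not force it.
Worlds forcing the formula: { }.

0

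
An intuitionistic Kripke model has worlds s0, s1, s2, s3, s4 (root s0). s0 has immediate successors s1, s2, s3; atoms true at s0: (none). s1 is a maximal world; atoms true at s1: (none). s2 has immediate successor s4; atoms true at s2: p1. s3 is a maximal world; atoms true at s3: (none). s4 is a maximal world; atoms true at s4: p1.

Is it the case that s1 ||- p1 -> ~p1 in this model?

Yes

s1 ||- p1 -> ~p1 vacuously: no world accessible from s1 forces the antecedent p1.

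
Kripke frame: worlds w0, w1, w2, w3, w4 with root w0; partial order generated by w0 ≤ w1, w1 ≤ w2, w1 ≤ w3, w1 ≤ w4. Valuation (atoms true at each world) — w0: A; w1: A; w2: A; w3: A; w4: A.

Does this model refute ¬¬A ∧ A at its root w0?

w0 ⊩ ¬¬A ∧ A since w0 forces both conjuncts.
So the root w0 forces ¬¬A ∧ A; the model is not a countermodel.

No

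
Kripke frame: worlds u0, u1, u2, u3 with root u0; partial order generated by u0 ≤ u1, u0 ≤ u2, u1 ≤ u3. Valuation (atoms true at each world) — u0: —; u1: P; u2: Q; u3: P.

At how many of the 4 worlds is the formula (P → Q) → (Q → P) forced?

2

u0: does not force it — u0 ⊮ (P → Q) → (Q → P): at the accessible world u2, u2 ⊩ P → Q but u2 ⊮ Q → P.
u1: forces it.
u2: does not force it — u2 ⊮ (P → Q) → (Q → P): already at u2 itself, u2 ⊩ P → Q but u2 ⊮ Q → P.
u3: forces it.
Worlds forcing the formula: {u1, u3}.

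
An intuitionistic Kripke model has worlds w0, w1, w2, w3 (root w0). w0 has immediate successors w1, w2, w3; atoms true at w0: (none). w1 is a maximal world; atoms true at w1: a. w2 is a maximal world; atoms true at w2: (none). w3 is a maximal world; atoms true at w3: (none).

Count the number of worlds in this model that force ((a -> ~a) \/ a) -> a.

1

w0: does not force it — w0 ||-/- ((a -> ~a) \/ a) -> a: at the accessible world w2, w2 ||- (a -> ~a) \/ a but w2 ||-/- a.
w1: forces it.
w2: does not force it — w2 ||-/- ((a -> ~a) \/ a) -> a: already at w2 itself, w2 ||- (a -> ~a) \/ a but w2 ||-/- a.
w3: does not force it.
Worlds forcing the formula: {w1}.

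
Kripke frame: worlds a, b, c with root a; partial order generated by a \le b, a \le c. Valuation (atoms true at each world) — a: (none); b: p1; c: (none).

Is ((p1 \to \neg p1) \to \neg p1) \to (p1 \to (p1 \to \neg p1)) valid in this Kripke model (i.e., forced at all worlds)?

Not every world: a \nVdash ((p1 \to \neg p1) \to \neg p1) \to (p1 \to (p1 \to \neg p1)).
a \nVdash ((p1 \to \neg p1) \to \neg p1) \to (p1 \to (p1 \to \neg p1)): already at a itself, a \Vdash (p1 \to \neg p1) \to \neg p1 but a \nVdash p1 \to (p1 \to \neg p1).
a \nVdash p1 \to (p1 \to \neg p1): at the accessible world b, b \Vdash p1 but b \nVdash p1 \to \neg p1.

No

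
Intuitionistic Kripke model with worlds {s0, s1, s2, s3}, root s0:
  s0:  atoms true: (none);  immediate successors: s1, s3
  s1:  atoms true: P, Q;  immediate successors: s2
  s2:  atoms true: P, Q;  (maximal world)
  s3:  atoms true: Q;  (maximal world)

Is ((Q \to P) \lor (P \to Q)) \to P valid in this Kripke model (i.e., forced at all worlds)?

No

Not every world: s0 \nVdash ((Q \to P) \lor (P \to Q)) \to P.
s0 \nVdash ((Q \to P) \lor (P \to Q)) \to P: already at s0 itself, s0 \Vdash (Q \to P) \lor (P \to Q) but s0 \nVdash P.
s0 lacks atom P, so s0 \nVdash P.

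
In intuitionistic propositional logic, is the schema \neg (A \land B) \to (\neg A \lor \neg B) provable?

This is the constructively invalid direction of De Morgan's law for conjunction, which is not intuitionistically valid.
A Kripke countermodel: worlds w0, w1, w2; order generated by w0 \le w1, w0 \le w2; atoms true at each world — w0:{}; w1:{A}; w2:{B}.
w0 \nVdash \neg (A \land B) \to (\neg A \lor \neg B): already at w0 itself, w0 \Vdash \neg (A \land B) but w0 \nVdash \neg A \lor \neg B.
w0 \nVdash \neg A \lor \neg B: neither disjunct is forced at w0.
w0 \nVdash \neg A since w1 is accessible from w0 and w1 \Vdash A.
So the root w0 does not force the formula.

No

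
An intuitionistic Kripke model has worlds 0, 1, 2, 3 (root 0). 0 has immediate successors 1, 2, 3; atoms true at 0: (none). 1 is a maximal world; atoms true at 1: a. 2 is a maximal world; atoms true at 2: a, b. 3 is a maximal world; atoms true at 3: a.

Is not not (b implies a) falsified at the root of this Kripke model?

0 forces not not (b implies a): no world accessible from 0 forces not (b implies a).
So the root 0 forces not not (b implies a); the model is not a countermodel.

No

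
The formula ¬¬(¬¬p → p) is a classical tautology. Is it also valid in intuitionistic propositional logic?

Yes

This is the double negation of double-negation elimination, which is intuitionistically derivable.
By Glivenko's theorem the double negation of any classical propositional tautology is intuitionistically provable; ¬¬p → p is classically a tautology.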